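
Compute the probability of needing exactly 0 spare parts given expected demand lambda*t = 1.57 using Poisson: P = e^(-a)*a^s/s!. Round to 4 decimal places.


a = 1.57, s = 0
e^(-a) = e^(-1.57) = 0.208
a^s = 1.57^0 = 1.0
s! = 1
P = 0.208 * 1.0 / 1
P = 0.208

0.208


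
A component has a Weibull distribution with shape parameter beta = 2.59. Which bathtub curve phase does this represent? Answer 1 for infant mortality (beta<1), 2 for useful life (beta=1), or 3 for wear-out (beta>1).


beta = 2.59
Compare beta to 1:
beta < 1 => infant mortality (phase 1)
beta = 1 => useful life (phase 2)
beta > 1 => wear-out (phase 3)
Since beta = 2.59, this is wear-out (increasing failure rate)
Phase = 3

3


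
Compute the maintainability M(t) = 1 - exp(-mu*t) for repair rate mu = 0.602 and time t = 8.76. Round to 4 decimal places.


mu = 0.602, t = 8.76
mu * t = 0.602 * 8.76 = 5.2735
exp(-5.2735) = 0.0051
M(t) = 1 - 0.0051
M(t) = 0.9949

0.9949


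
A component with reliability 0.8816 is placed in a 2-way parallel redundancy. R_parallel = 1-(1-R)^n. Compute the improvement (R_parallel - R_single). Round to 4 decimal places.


R_single = 0.8816, n = 2
1 - R_single = 0.1184
(1 - R_single)^n = 0.1184^2 = 0.014
R_parallel = 1 - 0.014 = 0.986
Improvement = 0.986 - 0.8816
Improvement = 0.1044

0.1044


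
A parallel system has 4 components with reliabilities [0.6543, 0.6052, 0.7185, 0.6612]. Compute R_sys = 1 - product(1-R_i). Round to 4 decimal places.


Components: [0.6543, 0.6052, 0.7185, 0.6612]
(1 - 0.6543) = 0.3457, running product = 0.3457
(1 - 0.6052) = 0.3948, running product = 0.1365
(1 - 0.7185) = 0.2815, running product = 0.0384
(1 - 0.6612) = 0.3388, running product = 0.013
Product of (1-R_i) = 0.013
R_sys = 1 - 0.013 = 0.987

0.987


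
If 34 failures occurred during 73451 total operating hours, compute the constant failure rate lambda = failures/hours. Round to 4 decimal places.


failures = 34
total_hours = 73451
lambda = 34 / 73451
lambda = 0.0005

0.0005


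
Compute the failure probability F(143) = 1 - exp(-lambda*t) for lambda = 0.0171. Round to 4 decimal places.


lambda = 0.0171, t = 143
lambda * t = 2.4453
exp(-2.4453) = 0.0867
F(t) = 1 - 0.0867
F(t) = 0.9133

0.9133


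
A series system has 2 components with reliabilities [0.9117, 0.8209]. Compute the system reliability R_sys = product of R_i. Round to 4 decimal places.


Components: [0.9117, 0.8209]
After component 1 (R=0.9117): product = 0.9117
After component 2 (R=0.8209): product = 0.7484
R_sys = 0.7484

0.7484


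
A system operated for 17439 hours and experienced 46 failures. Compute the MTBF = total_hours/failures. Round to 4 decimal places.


total_hours = 17439
failures = 46
MTBF = 17439 / 46
MTBF = 379.1087

379.1087


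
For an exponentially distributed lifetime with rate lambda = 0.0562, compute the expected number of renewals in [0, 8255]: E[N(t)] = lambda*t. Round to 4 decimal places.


lambda = 0.0562
t = 8255
E[N(t)] = lambda * t
E[N(t)] = 0.0562 * 8255
E[N(t)] = 463.931

463.931


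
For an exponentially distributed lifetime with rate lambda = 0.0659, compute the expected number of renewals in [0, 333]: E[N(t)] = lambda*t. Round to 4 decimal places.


lambda = 0.0659
t = 333
E[N(t)] = lambda * t
E[N(t)] = 0.0659 * 333
E[N(t)] = 21.9447

21.9447


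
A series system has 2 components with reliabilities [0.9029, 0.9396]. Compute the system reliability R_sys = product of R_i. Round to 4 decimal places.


Components: [0.9029, 0.9396]
After component 1 (R=0.9029): product = 0.9029
After component 2 (R=0.9396): product = 0.8484
R_sys = 0.8484

0.8484


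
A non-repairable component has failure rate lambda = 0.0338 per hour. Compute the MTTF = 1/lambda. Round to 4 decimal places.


lambda = 0.0338
MTTF = 1 / 0.0338
MTTF = 29.5858

29.5858


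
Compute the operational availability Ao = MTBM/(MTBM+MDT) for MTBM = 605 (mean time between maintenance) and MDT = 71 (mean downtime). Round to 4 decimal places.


MTBM = 605
MDT = 71
MTBM + MDT = 676
Ao = 605 / 676
Ao = 0.895

0.895


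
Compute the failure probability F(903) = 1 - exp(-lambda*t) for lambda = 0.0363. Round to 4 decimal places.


lambda = 0.0363, t = 903
lambda * t = 32.7789
exp(-32.7789) = 0.0
F(t) = 1 - 0.0
F(t) = 1.0

1.0


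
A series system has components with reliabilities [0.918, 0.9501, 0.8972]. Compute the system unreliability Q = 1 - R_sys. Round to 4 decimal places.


Components: [0.918, 0.9501, 0.8972]
After component 1: product = 0.918
After component 2: product = 0.8722
After component 3: product = 0.7825
R_sys = 0.7825
Q = 1 - 0.7825 = 0.2175

0.2175


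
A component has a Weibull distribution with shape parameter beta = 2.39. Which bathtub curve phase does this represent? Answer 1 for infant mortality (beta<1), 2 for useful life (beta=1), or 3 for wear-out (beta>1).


beta = 2.39
Compare beta to 1:
beta < 1 => infant mortality (phase 1)
beta = 1 => useful life (phase 2)
beta > 1 => wear-out (phase 3)
Since beta = 2.39, this is wear-out (increasing failure rate)
Phase = 3

3


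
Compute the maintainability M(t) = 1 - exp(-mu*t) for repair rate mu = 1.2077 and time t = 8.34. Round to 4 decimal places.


mu = 1.2077, t = 8.34
mu * t = 1.2077 * 8.34 = 10.0722
exp(-10.0722) = 0.0
M(t) = 1 - 0.0
M(t) = 1.0

1.0


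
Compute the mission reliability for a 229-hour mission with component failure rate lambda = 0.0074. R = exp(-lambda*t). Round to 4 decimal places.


lambda = 0.0074
mission_time = 229
lambda * t = 0.0074 * 229 = 1.6946
R = exp(-1.6946)
R = 0.1837

0.1837


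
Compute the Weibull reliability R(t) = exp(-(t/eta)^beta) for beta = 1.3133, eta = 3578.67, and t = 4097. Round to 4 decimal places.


beta = 1.3133, eta = 3578.67, t = 4097
t/eta = 4097 / 3578.67 = 1.1448
(t/eta)^beta = 1.1448^1.3133 = 1.1944
R(t) = exp(-1.1944)
R(t) = 0.3029

0.3029


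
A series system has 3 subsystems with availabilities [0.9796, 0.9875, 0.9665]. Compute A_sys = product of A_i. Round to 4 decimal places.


Subsystems: [0.9796, 0.9875, 0.9665]
After subsystem 1 (A=0.9796): product = 0.9796
After subsystem 2 (A=0.9875): product = 0.9674
After subsystem 3 (A=0.9665): product = 0.9349
A_sys = 0.9349

0.9349


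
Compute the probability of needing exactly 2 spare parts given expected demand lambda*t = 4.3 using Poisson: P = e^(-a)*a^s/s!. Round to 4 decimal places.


a = 4.3, s = 2
e^(-a) = e^(-4.3) = 0.0136
a^s = 4.3^2 = 18.49
s! = 2
P = 0.0136 * 18.49 / 2
P = 0.1254

0.1254


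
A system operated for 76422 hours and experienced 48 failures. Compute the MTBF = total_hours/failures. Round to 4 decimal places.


total_hours = 76422
failures = 48
MTBF = 76422 / 48
MTBF = 1592.125

1592.125


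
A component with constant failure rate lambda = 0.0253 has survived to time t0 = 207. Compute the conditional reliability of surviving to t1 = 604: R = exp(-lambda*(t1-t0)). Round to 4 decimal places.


lambda = 0.0253
t0 = 207, t1 = 604
t1 - t0 = 397
lambda * (t1-t0) = 0.0253 * 397 = 10.0441
R = exp(-10.0441)
R = 0.0

0.0


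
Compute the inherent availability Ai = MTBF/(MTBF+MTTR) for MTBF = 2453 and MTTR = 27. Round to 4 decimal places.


MTBF = 2453
MTTR = 27
MTBF + MTTR = 2480
Ai = 2453 / 2480
Ai = 0.9891

0.9891


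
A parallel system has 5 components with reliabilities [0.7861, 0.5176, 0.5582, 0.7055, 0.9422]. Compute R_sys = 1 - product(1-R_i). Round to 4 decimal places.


Components: [0.7861, 0.5176, 0.5582, 0.7055, 0.9422]
(1 - 0.7861) = 0.2139, running product = 0.2139
(1 - 0.5176) = 0.4824, running product = 0.1032
(1 - 0.5582) = 0.4418, running product = 0.0456
(1 - 0.7055) = 0.2945, running product = 0.0134
(1 - 0.9422) = 0.0578, running product = 0.0008
Product of (1-R_i) = 0.0008
R_sys = 1 - 0.0008 = 0.9992

0.9992


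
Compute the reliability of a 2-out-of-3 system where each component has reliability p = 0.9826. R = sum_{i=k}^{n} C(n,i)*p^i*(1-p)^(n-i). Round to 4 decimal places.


k = 2, n = 3, p = 0.9826
i=2: C(3,2)=3 * 0.9826^2 * 0.0174^1 = 0.0504
i=3: C(3,3)=1 * 0.9826^3 * 0.0174^0 = 0.9487
R = sum of terms = 0.9991

0.9991


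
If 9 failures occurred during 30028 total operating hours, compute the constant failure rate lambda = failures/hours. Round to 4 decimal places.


failures = 9
total_hours = 30028
lambda = 9 / 30028
lambda = 0.0003

0.0003


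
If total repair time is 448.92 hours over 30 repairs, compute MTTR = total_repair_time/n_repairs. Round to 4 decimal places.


total_repair_time = 448.92
n_repairs = 30
MTTR = 448.92 / 30
MTTR = 14.964

14.964


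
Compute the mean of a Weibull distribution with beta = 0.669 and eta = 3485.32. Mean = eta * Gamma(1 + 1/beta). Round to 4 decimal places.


beta = 0.669, eta = 3485.32
1/beta = 1.4948
1 + 1/beta = 2.4948
Gamma(2.4948) = 1.3245
Mean = 3485.32 * 1.3245
Mean = 4616.1949

4616.1949


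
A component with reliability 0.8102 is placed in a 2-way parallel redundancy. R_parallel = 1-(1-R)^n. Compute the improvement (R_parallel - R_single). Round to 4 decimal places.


R_single = 0.8102, n = 2
1 - R_single = 0.1898
(1 - R_single)^n = 0.1898^2 = 0.036
R_parallel = 1 - 0.036 = 0.964
Improvement = 0.964 - 0.8102
Improvement = 0.1538

0.1538


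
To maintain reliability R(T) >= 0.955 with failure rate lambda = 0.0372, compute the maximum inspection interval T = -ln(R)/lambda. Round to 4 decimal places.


R_target = 0.955
lambda = 0.0372
-ln(0.955) = 0.046
T = 0.046 / 0.0372
T = 1.2377

1.2377


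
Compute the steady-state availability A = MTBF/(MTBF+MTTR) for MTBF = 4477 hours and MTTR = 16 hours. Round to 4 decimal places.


MTBF = 4477
MTTR = 16
MTBF + MTTR = 4493
A = 4477 / 4493
A = 0.9964

0.9964


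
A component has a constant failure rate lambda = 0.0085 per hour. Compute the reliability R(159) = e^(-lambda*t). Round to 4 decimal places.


lambda = 0.0085
t = 159
lambda * t = 1.3515
R(t) = e^(-1.3515)
R(t) = 0.2589

0.2589


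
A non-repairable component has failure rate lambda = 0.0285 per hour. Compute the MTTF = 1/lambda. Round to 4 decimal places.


lambda = 0.0285
MTTF = 1 / 0.0285
MTTF = 35.0877

35.0877


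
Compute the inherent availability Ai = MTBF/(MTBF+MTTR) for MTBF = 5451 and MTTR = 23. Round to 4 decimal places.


MTBF = 5451
MTTR = 23
MTBF + MTTR = 5474
Ai = 5451 / 5474
Ai = 0.9958

0.9958


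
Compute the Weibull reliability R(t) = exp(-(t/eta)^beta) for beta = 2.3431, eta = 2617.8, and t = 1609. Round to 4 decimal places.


beta = 2.3431, eta = 2617.8, t = 1609
t/eta = 1609 / 2617.8 = 0.6146
(t/eta)^beta = 0.6146^2.3431 = 0.3197
R(t) = exp(-0.3197)
R(t) = 0.7264

0.7264


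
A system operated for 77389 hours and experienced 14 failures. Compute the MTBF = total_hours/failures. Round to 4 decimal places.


total_hours = 77389
failures = 14
MTBF = 77389 / 14
MTBF = 5527.7857

5527.7857


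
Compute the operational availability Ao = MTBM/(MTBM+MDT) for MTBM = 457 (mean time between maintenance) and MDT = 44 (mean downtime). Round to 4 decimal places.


MTBM = 457
MDT = 44
MTBM + MDT = 501
Ao = 457 / 501
Ao = 0.9122

0.9122


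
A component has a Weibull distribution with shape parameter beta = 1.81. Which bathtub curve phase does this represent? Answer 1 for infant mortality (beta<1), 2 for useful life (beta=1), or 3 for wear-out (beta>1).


beta = 1.81
Compare beta to 1:
beta < 1 => infant mortality (phase 1)
beta = 1 => useful life (phase 2)
beta > 1 => wear-out (phase 3)
Since beta = 1.81, this is wear-out (increasing failure rate)
Phase = 3

3


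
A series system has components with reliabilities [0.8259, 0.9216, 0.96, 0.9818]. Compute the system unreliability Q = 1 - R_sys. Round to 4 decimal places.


Components: [0.8259, 0.9216, 0.96, 0.9818]
After component 1: product = 0.8259
After component 2: product = 0.7611
After component 3: product = 0.7307
After component 4: product = 0.7174
R_sys = 0.7174
Q = 1 - 0.7174 = 0.2826

0.2826


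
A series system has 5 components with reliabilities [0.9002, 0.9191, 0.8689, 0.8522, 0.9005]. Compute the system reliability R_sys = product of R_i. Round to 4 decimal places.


Components: [0.9002, 0.9191, 0.8689, 0.8522, 0.9005]
After component 1 (R=0.9002): product = 0.9002
After component 2 (R=0.9191): product = 0.8274
After component 3 (R=0.8689): product = 0.7189
After component 4 (R=0.8522): product = 0.6127
After component 5 (R=0.9005): product = 0.5517
R_sys = 0.5517

0.5517


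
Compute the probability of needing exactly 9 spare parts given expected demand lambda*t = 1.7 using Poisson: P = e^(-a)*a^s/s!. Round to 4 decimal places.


a = 1.7, s = 9
e^(-a) = e^(-1.7) = 0.1827
a^s = 1.7^9 = 118.5879
s! = 362880
P = 0.1827 * 118.5879 / 362880
P = 0.0001

0.0001


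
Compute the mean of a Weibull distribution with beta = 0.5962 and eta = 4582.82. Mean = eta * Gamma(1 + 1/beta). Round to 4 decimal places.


beta = 0.5962, eta = 4582.82
1/beta = 1.6773
1 + 1/beta = 2.6773
Gamma(2.6773) = 1.5172
Mean = 4582.82 * 1.5172
Mean = 6952.8765

6952.8765


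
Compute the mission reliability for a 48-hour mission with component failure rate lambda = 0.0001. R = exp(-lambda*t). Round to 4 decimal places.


lambda = 0.0001
mission_time = 48
lambda * t = 0.0001 * 48 = 0.0048
R = exp(-0.0048)
R = 0.9952

0.9952


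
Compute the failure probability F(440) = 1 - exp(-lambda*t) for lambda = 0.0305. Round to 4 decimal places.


lambda = 0.0305, t = 440
lambda * t = 13.42
exp(-13.42) = 0.0
F(t) = 1 - 0.0
F(t) = 1.0

1.0


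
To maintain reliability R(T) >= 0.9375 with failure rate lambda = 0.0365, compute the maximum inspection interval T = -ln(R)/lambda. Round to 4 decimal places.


R_target = 0.9375
lambda = 0.0365
-ln(0.9375) = 0.0645
T = 0.0645 / 0.0365
T = 1.7682

1.7682


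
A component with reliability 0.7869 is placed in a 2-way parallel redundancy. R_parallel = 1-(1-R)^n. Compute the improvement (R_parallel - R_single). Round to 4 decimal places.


R_single = 0.7869, n = 2
1 - R_single = 0.2131
(1 - R_single)^n = 0.2131^2 = 0.0454
R_parallel = 1 - 0.0454 = 0.9546
Improvement = 0.9546 - 0.7869
Improvement = 0.1677

0.1677


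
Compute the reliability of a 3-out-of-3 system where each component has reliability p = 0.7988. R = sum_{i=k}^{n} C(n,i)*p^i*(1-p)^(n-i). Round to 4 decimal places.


k = 3, n = 3, p = 0.7988
i=3: C(3,3)=1 * 0.7988^3 * 0.2012^0 = 0.5097
R = sum of terms = 0.5097

0.5097


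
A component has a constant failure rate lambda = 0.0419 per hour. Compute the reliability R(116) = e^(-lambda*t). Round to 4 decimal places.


lambda = 0.0419
t = 116
lambda * t = 4.8604
R(t) = e^(-4.8604)
R(t) = 0.0077

0.0077


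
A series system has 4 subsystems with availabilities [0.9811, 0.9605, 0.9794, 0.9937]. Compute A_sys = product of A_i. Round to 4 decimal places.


Subsystems: [0.9811, 0.9605, 0.9794, 0.9937]
After subsystem 1 (A=0.9811): product = 0.9811
After subsystem 2 (A=0.9605): product = 0.9423
After subsystem 3 (A=0.9794): product = 0.9229
After subsystem 4 (A=0.9937): product = 0.9171
A_sys = 0.9171

0.9171


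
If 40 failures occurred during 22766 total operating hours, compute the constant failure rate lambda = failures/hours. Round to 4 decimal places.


failures = 40
total_hours = 22766
lambda = 40 / 22766
lambda = 0.0018

0.0018


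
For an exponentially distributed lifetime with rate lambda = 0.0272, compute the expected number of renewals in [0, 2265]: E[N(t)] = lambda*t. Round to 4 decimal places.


lambda = 0.0272
t = 2265
E[N(t)] = lambda * t
E[N(t)] = 0.0272 * 2265
E[N(t)] = 61.608

61.608


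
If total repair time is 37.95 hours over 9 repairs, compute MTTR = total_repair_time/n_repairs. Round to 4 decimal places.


total_repair_time = 37.95
n_repairs = 9
MTTR = 37.95 / 9
MTTR = 4.2167

4.2167


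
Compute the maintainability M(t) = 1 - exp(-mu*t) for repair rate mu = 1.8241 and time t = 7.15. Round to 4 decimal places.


mu = 1.8241, t = 7.15
mu * t = 1.8241 * 7.15 = 13.0423
exp(-13.0423) = 0.0
M(t) = 1 - 0.0
M(t) = 1.0

1.0


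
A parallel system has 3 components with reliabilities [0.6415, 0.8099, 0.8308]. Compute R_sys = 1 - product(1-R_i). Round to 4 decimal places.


Components: [0.6415, 0.8099, 0.8308]
(1 - 0.6415) = 0.3585, running product = 0.3585
(1 - 0.8099) = 0.1901, running product = 0.0682
(1 - 0.8308) = 0.1692, running product = 0.0115
Product of (1-R_i) = 0.0115
R_sys = 1 - 0.0115 = 0.9885

0.9885


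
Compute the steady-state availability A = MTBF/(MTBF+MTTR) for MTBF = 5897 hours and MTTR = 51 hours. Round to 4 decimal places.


MTBF = 5897
MTTR = 51
MTBF + MTTR = 5948
A = 5897 / 5948
A = 0.9914

0.9914


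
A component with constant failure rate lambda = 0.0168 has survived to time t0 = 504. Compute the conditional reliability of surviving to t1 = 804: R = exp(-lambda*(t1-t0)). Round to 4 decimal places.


lambda = 0.0168
t0 = 504, t1 = 804
t1 - t0 = 300
lambda * (t1-t0) = 0.0168 * 300 = 5.04
R = exp(-5.04)
R = 0.0065

0.0065


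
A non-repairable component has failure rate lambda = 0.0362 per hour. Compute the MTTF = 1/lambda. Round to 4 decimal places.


lambda = 0.0362
MTTF = 1 / 0.0362
MTTF = 27.6243

27.6243


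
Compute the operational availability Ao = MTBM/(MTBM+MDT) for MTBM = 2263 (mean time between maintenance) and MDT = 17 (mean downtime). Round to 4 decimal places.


MTBM = 2263
MDT = 17
MTBM + MDT = 2280
Ao = 2263 / 2280
Ao = 0.9925

0.9925


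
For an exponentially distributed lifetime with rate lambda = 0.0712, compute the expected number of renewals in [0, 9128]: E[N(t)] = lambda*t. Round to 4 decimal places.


lambda = 0.0712
t = 9128
E[N(t)] = lambda * t
E[N(t)] = 0.0712 * 9128
E[N(t)] = 649.9136

649.9136


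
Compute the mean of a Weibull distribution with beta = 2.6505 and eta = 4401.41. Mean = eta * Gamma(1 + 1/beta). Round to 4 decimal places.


beta = 2.6505, eta = 4401.41
1/beta = 0.3773
1 + 1/beta = 1.3773
Gamma(1.3773) = 0.8887
Mean = 4401.41 * 0.8887
Mean = 3911.7024

3911.7024


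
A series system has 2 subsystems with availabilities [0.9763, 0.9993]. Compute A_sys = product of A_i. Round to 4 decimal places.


Subsystems: [0.9763, 0.9993]
After subsystem 1 (A=0.9763): product = 0.9763
After subsystem 2 (A=0.9993): product = 0.9756
A_sys = 0.9756

0.9756


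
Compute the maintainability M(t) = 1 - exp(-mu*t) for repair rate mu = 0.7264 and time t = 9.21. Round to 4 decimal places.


mu = 0.7264, t = 9.21
mu * t = 0.7264 * 9.21 = 6.6901
exp(-6.6901) = 0.0012
M(t) = 1 - 0.0012
M(t) = 0.9988

0.9988


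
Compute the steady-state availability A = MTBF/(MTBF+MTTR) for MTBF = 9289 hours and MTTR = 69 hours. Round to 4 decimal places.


MTBF = 9289
MTTR = 69
MTBF + MTTR = 9358
A = 9289 / 9358
A = 0.9926

0.9926


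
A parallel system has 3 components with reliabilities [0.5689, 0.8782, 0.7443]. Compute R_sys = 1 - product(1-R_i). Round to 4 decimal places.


Components: [0.5689, 0.8782, 0.7443]
(1 - 0.5689) = 0.4311, running product = 0.4311
(1 - 0.8782) = 0.1218, running product = 0.0525
(1 - 0.7443) = 0.2557, running product = 0.0134
Product of (1-R_i) = 0.0134
R_sys = 1 - 0.0134 = 0.9866

0.9866


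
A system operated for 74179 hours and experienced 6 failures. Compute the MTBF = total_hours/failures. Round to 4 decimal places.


total_hours = 74179
failures = 6
MTBF = 74179 / 6
MTBF = 12363.1667

12363.1667


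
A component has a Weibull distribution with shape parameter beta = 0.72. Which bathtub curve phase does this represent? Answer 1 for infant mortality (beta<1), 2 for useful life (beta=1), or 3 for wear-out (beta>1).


beta = 0.72
Compare beta to 1:
beta < 1 => infant mortality (phase 1)
beta = 1 => useful life (phase 2)
beta > 1 => wear-out (phase 3)
Since beta = 0.72, this is infant mortality (decreasing failure rate)
Phase = 1

1


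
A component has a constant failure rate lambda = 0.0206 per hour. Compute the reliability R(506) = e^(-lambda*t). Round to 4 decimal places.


lambda = 0.0206
t = 506
lambda * t = 10.4236
R(t) = e^(-10.4236)
R(t) = 0.0

0.0


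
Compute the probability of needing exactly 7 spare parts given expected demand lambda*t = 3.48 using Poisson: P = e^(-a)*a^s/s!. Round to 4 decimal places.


a = 3.48, s = 7
e^(-a) = e^(-3.48) = 0.0308
a^s = 3.48^7 = 6180.9426
s! = 5040
P = 0.0308 * 6180.9426 / 5040
P = 0.0378

0.0378


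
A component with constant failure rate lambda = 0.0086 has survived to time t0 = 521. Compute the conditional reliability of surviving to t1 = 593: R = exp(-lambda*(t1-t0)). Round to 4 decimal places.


lambda = 0.0086
t0 = 521, t1 = 593
t1 - t0 = 72
lambda * (t1-t0) = 0.0086 * 72 = 0.6192
R = exp(-0.6192)
R = 0.5384

0.5384


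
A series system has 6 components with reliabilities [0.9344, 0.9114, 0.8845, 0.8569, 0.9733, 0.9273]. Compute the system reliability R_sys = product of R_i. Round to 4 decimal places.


Components: [0.9344, 0.9114, 0.8845, 0.8569, 0.9733, 0.9273]
After component 1 (R=0.9344): product = 0.9344
After component 2 (R=0.9114): product = 0.8516
After component 3 (R=0.8845): product = 0.7533
After component 4 (R=0.8569): product = 0.6455
After component 5 (R=0.9733): product = 0.6282
After component 6 (R=0.9273): product = 0.5826
R_sys = 0.5826

0.5826


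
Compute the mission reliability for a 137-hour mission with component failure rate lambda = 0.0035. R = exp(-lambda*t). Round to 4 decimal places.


lambda = 0.0035
mission_time = 137
lambda * t = 0.0035 * 137 = 0.4795
R = exp(-0.4795)
R = 0.6191

0.6191


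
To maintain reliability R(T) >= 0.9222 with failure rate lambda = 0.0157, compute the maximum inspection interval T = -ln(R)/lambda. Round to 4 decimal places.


R_target = 0.9222
lambda = 0.0157
-ln(0.9222) = 0.081
T = 0.081 / 0.0157
T = 5.1588

5.1588


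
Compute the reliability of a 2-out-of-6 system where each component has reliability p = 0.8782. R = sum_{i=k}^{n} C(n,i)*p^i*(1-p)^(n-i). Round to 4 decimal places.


k = 2, n = 6, p = 0.8782
i=2: C(6,2)=15 * 0.8782^2 * 0.1218^4 = 0.0025
i=3: C(6,3)=20 * 0.8782^3 * 0.1218^3 = 0.0245
i=4: C(6,4)=15 * 0.8782^4 * 0.1218^2 = 0.1324
i=5: C(6,5)=6 * 0.8782^5 * 0.1218^1 = 0.3817
i=6: C(6,6)=1 * 0.8782^6 * 0.1218^0 = 0.4587
R = sum of terms = 0.9999

0.9999


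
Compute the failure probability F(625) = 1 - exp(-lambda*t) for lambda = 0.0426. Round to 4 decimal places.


lambda = 0.0426, t = 625
lambda * t = 26.625
exp(-26.625) = 0.0
F(t) = 1 - 0.0
F(t) = 1.0

1.0


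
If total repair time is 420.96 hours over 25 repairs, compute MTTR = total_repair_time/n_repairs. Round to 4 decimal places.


total_repair_time = 420.96
n_repairs = 25
MTTR = 420.96 / 25
MTTR = 16.8384

16.8384


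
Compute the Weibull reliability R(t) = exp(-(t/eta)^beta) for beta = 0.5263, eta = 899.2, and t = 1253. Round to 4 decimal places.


beta = 0.5263, eta = 899.2, t = 1253
t/eta = 1253 / 899.2 = 1.3935
(t/eta)^beta = 1.3935^0.5263 = 1.1908
R(t) = exp(-1.1908)
R(t) = 0.304

0.304


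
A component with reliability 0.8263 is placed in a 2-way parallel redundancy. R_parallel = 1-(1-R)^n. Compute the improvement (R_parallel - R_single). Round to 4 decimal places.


R_single = 0.8263, n = 2
1 - R_single = 0.1737
(1 - R_single)^n = 0.1737^2 = 0.0302
R_parallel = 1 - 0.0302 = 0.9698
Improvement = 0.9698 - 0.8263
Improvement = 0.1435

0.1435


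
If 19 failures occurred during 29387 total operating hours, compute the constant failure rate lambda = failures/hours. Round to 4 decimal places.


failures = 19
total_hours = 29387
lambda = 19 / 29387
lambda = 0.0006

0.0006


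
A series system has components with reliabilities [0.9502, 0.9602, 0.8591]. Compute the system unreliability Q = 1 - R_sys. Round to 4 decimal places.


Components: [0.9502, 0.9602, 0.8591]
After component 1: product = 0.9502
After component 2: product = 0.9124
After component 3: product = 0.7838
R_sys = 0.7838
Q = 1 - 0.7838 = 0.2162

0.2162


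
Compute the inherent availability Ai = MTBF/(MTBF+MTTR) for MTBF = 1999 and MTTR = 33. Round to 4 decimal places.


MTBF = 1999
MTTR = 33
MTBF + MTTR = 2032
Ai = 1999 / 2032
Ai = 0.9838

0.9838


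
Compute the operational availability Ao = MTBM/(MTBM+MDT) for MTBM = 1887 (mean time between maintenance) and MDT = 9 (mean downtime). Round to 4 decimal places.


MTBM = 1887
MDT = 9
MTBM + MDT = 1896
Ao = 1887 / 1896
Ao = 0.9953

0.9953


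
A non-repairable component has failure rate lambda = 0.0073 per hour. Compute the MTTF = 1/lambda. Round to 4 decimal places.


lambda = 0.0073
MTTF = 1 / 0.0073
MTTF = 136.9863

136.9863


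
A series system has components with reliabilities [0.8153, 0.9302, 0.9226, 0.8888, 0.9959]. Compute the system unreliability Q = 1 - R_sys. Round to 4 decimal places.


Components: [0.8153, 0.9302, 0.9226, 0.8888, 0.9959]
After component 1: product = 0.8153
After component 2: product = 0.7584
After component 3: product = 0.6997
After component 4: product = 0.6219
After component 5: product = 0.6193
R_sys = 0.6193
Q = 1 - 0.6193 = 0.3807

0.3807


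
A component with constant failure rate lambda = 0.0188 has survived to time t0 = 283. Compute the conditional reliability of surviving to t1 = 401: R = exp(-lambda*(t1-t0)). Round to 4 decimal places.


lambda = 0.0188
t0 = 283, t1 = 401
t1 - t0 = 118
lambda * (t1-t0) = 0.0188 * 118 = 2.2184
R = exp(-2.2184)
R = 0.1088

0.1088


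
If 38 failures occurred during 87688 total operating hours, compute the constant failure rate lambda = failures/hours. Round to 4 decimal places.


failures = 38
total_hours = 87688
lambda = 38 / 87688
lambda = 0.0004

0.0004


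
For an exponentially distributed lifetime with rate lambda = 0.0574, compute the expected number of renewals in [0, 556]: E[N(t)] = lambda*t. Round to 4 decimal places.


lambda = 0.0574
t = 556
E[N(t)] = lambda * t
E[N(t)] = 0.0574 * 556
E[N(t)] = 31.9144

31.9144


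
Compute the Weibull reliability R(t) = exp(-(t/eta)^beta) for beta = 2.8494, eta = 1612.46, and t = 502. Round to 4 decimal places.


beta = 2.8494, eta = 1612.46, t = 502
t/eta = 502 / 1612.46 = 0.3113
(t/eta)^beta = 0.3113^2.8494 = 0.036
R(t) = exp(-0.036)
R(t) = 0.9647

0.9647


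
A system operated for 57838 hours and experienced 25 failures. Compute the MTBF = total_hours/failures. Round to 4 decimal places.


total_hours = 57838
failures = 25
MTBF = 57838 / 25
MTBF = 2313.52

2313.52


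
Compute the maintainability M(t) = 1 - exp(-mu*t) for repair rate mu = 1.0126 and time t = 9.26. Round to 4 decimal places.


mu = 1.0126, t = 9.26
mu * t = 1.0126 * 9.26 = 9.3767
exp(-9.3767) = 0.0001
M(t) = 1 - 0.0001
M(t) = 0.9999

0.9999


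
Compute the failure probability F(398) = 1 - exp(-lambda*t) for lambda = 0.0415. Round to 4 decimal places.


lambda = 0.0415, t = 398
lambda * t = 16.517
exp(-16.517) = 0.0
F(t) = 1 - 0.0
F(t) = 1.0

1.0


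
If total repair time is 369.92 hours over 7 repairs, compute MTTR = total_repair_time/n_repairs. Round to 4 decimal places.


total_repair_time = 369.92
n_repairs = 7
MTTR = 369.92 / 7
MTTR = 52.8457

52.8457


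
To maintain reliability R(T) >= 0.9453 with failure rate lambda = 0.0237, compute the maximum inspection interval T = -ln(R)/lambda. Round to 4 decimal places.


R_target = 0.9453
lambda = 0.0237
-ln(0.9453) = 0.0563
T = 0.0563 / 0.0237
T = 2.3735

2.3735


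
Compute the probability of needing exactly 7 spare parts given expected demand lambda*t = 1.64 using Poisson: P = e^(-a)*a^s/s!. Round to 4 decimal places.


a = 1.64, s = 7
e^(-a) = e^(-1.64) = 0.194
a^s = 1.64^7 = 31.9085
s! = 5040
P = 0.194 * 31.9085 / 5040
P = 0.0012

0.0012


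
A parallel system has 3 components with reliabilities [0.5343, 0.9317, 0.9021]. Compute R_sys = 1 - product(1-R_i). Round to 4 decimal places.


Components: [0.5343, 0.9317, 0.9021]
(1 - 0.5343) = 0.4657, running product = 0.4657
(1 - 0.9317) = 0.0683, running product = 0.0318
(1 - 0.9021) = 0.0979, running product = 0.0031
Product of (1-R_i) = 0.0031
R_sys = 1 - 0.0031 = 0.9969

0.9969


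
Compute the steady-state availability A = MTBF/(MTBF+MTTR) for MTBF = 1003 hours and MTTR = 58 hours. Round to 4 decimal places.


MTBF = 1003
MTTR = 58
MTBF + MTTR = 1061
A = 1003 / 1061
A = 0.9453

0.9453


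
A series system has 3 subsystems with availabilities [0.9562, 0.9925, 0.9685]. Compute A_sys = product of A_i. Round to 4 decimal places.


Subsystems: [0.9562, 0.9925, 0.9685]
After subsystem 1 (A=0.9562): product = 0.9562
After subsystem 2 (A=0.9925): product = 0.949
After subsystem 3 (A=0.9685): product = 0.9191
A_sys = 0.9191

0.9191


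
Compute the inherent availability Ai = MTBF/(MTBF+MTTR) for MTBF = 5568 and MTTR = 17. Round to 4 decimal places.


MTBF = 5568
MTTR = 17
MTBF + MTTR = 5585
Ai = 5568 / 5585
Ai = 0.997

0.997


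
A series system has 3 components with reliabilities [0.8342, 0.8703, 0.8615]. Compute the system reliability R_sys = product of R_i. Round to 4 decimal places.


Components: [0.8342, 0.8703, 0.8615]
After component 1 (R=0.8342): product = 0.8342
After component 2 (R=0.8703): product = 0.726
After component 3 (R=0.8615): product = 0.6255
R_sys = 0.6255

0.6255


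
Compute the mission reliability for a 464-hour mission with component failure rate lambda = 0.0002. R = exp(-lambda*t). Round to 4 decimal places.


lambda = 0.0002
mission_time = 464
lambda * t = 0.0002 * 464 = 0.0928
R = exp(-0.0928)
R = 0.9114

0.9114


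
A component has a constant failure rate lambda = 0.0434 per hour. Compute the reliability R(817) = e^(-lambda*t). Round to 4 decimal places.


lambda = 0.0434
t = 817
lambda * t = 35.4578
R(t) = e^(-35.4578)
R(t) = 0.0

0.0


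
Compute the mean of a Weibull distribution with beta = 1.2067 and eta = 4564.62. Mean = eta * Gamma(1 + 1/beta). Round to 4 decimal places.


beta = 1.2067, eta = 4564.62
1/beta = 0.8287
1 + 1/beta = 1.8287
Gamma(1.8287) = 0.9393
Mean = 4564.62 * 0.9393
Mean = 4287.6298

4287.6298


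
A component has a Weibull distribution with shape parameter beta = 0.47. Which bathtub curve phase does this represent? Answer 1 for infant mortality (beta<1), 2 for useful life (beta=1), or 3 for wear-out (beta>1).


beta = 0.47
Compare beta to 1:
beta < 1 => infant mortality (phase 1)
beta = 1 => useful life (phase 2)
beta > 1 => wear-out (phase 3)
Since beta = 0.47, this is infant mortality (decreasing failure rate)
Phase = 1

1


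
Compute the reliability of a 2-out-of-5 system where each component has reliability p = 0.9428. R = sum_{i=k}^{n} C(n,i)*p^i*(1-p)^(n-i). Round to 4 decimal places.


k = 2, n = 5, p = 0.9428
i=2: C(5,2)=10 * 0.9428^2 * 0.0572^3 = 0.0017
i=3: C(5,3)=10 * 0.9428^3 * 0.0572^2 = 0.0274
i=4: C(5,4)=5 * 0.9428^4 * 0.0572^1 = 0.226
i=5: C(5,5)=1 * 0.9428^5 * 0.0572^0 = 0.7449
R = sum of terms = 0.9999

0.9999


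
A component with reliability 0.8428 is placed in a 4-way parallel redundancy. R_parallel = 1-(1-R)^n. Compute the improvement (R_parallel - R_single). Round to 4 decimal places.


R_single = 0.8428, n = 4
1 - R_single = 0.1572
(1 - R_single)^n = 0.1572^4 = 0.0006
R_parallel = 1 - 0.0006 = 0.9994
Improvement = 0.9994 - 0.8428
Improvement = 0.1566

0.1566


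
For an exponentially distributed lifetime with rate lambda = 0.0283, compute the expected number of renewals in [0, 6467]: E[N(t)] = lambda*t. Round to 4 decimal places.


lambda = 0.0283
t = 6467
E[N(t)] = lambda * t
E[N(t)] = 0.0283 * 6467
E[N(t)] = 183.0161

183.0161


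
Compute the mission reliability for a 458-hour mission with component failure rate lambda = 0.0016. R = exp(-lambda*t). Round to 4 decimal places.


lambda = 0.0016
mission_time = 458
lambda * t = 0.0016 * 458 = 0.7328
R = exp(-0.7328)
R = 0.4806

0.4806


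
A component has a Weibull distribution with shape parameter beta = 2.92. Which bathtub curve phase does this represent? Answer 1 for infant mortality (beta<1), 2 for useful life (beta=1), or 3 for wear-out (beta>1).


beta = 2.92
Compare beta to 1:
beta < 1 => infant mortality (phase 1)
beta = 1 => useful life (phase 2)
beta > 1 => wear-out (phase 3)
Since beta = 2.92, this is wear-out (increasing failure rate)
Phase = 3

3


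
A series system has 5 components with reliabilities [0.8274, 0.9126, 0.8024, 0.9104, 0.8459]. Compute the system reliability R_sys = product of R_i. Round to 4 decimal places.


Components: [0.8274, 0.9126, 0.8024, 0.9104, 0.8459]
After component 1 (R=0.8274): product = 0.8274
After component 2 (R=0.9126): product = 0.7551
After component 3 (R=0.8024): product = 0.6059
After component 4 (R=0.9104): product = 0.5516
After component 5 (R=0.8459): product = 0.4666
R_sys = 0.4666

0.4666


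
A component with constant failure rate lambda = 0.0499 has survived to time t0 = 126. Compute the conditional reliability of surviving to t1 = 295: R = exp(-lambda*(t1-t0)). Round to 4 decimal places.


lambda = 0.0499
t0 = 126, t1 = 295
t1 - t0 = 169
lambda * (t1-t0) = 0.0499 * 169 = 8.4331
R = exp(-8.4331)
R = 0.0002

0.0002


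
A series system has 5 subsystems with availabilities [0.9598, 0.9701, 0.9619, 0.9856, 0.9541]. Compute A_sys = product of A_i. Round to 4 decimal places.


Subsystems: [0.9598, 0.9701, 0.9619, 0.9856, 0.9541]
After subsystem 1 (A=0.9598): product = 0.9598
After subsystem 2 (A=0.9701): product = 0.9311
After subsystem 3 (A=0.9619): product = 0.8956
After subsystem 4 (A=0.9856): product = 0.8827
After subsystem 5 (A=0.9541): product = 0.8422
A_sys = 0.8422

0.8422


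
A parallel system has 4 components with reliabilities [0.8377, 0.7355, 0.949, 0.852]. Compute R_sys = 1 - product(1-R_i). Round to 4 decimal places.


Components: [0.8377, 0.7355, 0.949, 0.852]
(1 - 0.8377) = 0.1623, running product = 0.1623
(1 - 0.7355) = 0.2645, running product = 0.0429
(1 - 0.949) = 0.051, running product = 0.0022
(1 - 0.852) = 0.148, running product = 0.0003
Product of (1-R_i) = 0.0003
R_sys = 1 - 0.0003 = 0.9997

0.9997


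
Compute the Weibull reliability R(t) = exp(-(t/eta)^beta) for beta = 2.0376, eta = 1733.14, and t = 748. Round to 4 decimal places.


beta = 2.0376, eta = 1733.14, t = 748
t/eta = 748 / 1733.14 = 0.4316
(t/eta)^beta = 0.4316^2.0376 = 0.1805
R(t) = exp(-0.1805)
R(t) = 0.8349

0.8349


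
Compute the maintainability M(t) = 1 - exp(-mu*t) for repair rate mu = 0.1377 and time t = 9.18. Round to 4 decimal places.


mu = 0.1377, t = 9.18
mu * t = 0.1377 * 9.18 = 1.2641
exp(-1.2641) = 0.2825
M(t) = 1 - 0.2825
M(t) = 0.7175

0.7175


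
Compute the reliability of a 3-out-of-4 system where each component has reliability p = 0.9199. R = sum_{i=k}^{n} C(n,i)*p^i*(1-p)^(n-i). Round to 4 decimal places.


k = 3, n = 4, p = 0.9199
i=3: C(4,3)=4 * 0.9199^3 * 0.0801^1 = 0.2494
i=4: C(4,4)=1 * 0.9199^4 * 0.0801^0 = 0.7161
R = sum of terms = 0.9655

0.9655


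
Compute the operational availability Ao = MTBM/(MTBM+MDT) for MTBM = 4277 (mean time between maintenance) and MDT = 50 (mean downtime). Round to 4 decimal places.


MTBM = 4277
MDT = 50
MTBM + MDT = 4327
Ao = 4277 / 4327
Ao = 0.9884

0.9884


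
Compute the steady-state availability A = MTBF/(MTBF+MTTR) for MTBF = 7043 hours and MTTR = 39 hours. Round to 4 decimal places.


MTBF = 7043
MTTR = 39
MTBF + MTTR = 7082
A = 7043 / 7082
A = 0.9945

0.9945


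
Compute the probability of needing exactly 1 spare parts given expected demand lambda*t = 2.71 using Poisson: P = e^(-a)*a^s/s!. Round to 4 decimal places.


a = 2.71, s = 1
e^(-a) = e^(-2.71) = 0.0665
a^s = 2.71^1 = 2.71
s! = 1
P = 0.0665 * 2.71 / 1
P = 0.1803

0.1803


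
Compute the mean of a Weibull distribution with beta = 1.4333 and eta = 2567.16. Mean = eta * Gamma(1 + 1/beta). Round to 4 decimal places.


beta = 1.4333, eta = 2567.16
1/beta = 0.6977
1 + 1/beta = 1.6977
Gamma(1.6977) = 0.9082
Mean = 2567.16 * 0.9082
Mean = 2331.5028

2331.5028


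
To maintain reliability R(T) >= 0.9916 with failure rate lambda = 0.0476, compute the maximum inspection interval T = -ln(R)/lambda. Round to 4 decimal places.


R_target = 0.9916
lambda = 0.0476
-ln(0.9916) = 0.0084
T = 0.0084 / 0.0476
T = 0.1772

0.1772


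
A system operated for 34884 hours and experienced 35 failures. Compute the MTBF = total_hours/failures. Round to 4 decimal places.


total_hours = 34884
failures = 35
MTBF = 34884 / 35
MTBF = 996.6857

996.6857


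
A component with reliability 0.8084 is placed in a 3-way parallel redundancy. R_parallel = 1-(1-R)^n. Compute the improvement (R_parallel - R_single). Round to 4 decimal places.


R_single = 0.8084, n = 3
1 - R_single = 0.1916
(1 - R_single)^n = 0.1916^3 = 0.007
R_parallel = 1 - 0.007 = 0.993
Improvement = 0.993 - 0.8084
Improvement = 0.1846

0.1846


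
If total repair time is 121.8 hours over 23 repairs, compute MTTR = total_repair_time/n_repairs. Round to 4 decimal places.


total_repair_time = 121.8
n_repairs = 23
MTTR = 121.8 / 23
MTTR = 5.2957

5.2957


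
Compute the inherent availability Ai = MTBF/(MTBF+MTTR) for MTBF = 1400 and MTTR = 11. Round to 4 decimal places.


MTBF = 1400
MTTR = 11
MTBF + MTTR = 1411
Ai = 1400 / 1411
Ai = 0.9922

0.9922


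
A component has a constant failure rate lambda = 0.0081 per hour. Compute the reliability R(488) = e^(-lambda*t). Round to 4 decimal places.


lambda = 0.0081
t = 488
lambda * t = 3.9528
R(t) = e^(-3.9528)
R(t) = 0.0192

0.0192


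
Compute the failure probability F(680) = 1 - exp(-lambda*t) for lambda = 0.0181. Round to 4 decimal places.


lambda = 0.0181, t = 680
lambda * t = 12.308
exp(-12.308) = 0.0
F(t) = 1 - 0.0
F(t) = 1.0

1.0


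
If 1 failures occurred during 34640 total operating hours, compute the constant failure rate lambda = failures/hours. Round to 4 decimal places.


failures = 1
total_hours = 34640
lambda = 1 / 34640
lambda = 0.0

0.0


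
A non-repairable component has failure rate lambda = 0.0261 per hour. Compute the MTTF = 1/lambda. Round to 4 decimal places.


lambda = 0.0261
MTTF = 1 / 0.0261
MTTF = 38.3142

38.3142


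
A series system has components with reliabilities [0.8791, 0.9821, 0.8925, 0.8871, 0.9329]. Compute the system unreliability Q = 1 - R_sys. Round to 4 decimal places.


Components: [0.8791, 0.9821, 0.8925, 0.8871, 0.9329]
After component 1: product = 0.8791
After component 2: product = 0.8634
After component 3: product = 0.7706
After component 4: product = 0.6836
After component 5: product = 0.6377
R_sys = 0.6377
Q = 1 - 0.6377 = 0.3623

0.3623


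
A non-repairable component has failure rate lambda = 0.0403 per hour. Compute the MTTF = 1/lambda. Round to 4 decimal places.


lambda = 0.0403
MTTF = 1 / 0.0403
MTTF = 24.8139

24.8139


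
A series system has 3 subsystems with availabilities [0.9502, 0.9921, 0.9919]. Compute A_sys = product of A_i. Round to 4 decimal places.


Subsystems: [0.9502, 0.9921, 0.9919]
After subsystem 1 (A=0.9502): product = 0.9502
After subsystem 2 (A=0.9921): product = 0.9427
After subsystem 3 (A=0.9919): product = 0.9351
A_sys = 0.9351

0.9351


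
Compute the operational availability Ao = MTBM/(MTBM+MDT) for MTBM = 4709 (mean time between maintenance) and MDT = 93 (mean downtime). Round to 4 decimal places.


MTBM = 4709
MDT = 93
MTBM + MDT = 4802
Ao = 4709 / 4802
Ao = 0.9806

0.9806


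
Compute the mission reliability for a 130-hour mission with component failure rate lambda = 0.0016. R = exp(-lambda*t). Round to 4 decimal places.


lambda = 0.0016
mission_time = 130
lambda * t = 0.0016 * 130 = 0.208
R = exp(-0.208)
R = 0.8122

0.8122


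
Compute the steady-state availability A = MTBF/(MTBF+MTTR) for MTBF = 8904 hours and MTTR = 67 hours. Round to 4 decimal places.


MTBF = 8904
MTTR = 67
MTBF + MTTR = 8971
A = 8904 / 8971
A = 0.9925

0.9925


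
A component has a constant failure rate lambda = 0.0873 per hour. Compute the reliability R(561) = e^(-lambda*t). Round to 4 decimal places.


lambda = 0.0873
t = 561
lambda * t = 48.9753
R(t) = e^(-48.9753)
R(t) = 0.0

0.0
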